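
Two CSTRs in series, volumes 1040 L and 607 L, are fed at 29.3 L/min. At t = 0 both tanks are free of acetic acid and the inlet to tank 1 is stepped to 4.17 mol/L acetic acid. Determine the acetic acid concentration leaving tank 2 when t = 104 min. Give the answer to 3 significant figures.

Time constants: τᵢ = Vᵢ/Q for each well-mixed tank.
τ₁ = 1040/29.3 = 35.495 min; τ₂ = 607/29.3 = 20.717 min.
Tank 1: C₁ = C_in(1 − e^(−t/τ₁)). Tank 2 (τ₁ ≠ τ₂): C₂ = C_in[1 − (τ₁ e^(−t/τ₁) − τ₂ e^(−t/τ₂))/(τ₁ − τ₂)].
At t = 104: e^(−t/τ₁) = 0.053397, e^(−t/τ₂) = 0.0066039.
C₂ = 4.17·[1 − (35.495·0.053397 − 20.717·0.0066039)/(14.778)] = 4.17·0.88101 = 3.6738 mol/L.

3.67 mol/L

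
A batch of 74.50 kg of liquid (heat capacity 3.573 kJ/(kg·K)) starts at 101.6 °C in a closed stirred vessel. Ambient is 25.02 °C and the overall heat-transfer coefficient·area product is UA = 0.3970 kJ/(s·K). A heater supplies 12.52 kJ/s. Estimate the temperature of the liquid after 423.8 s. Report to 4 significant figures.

80.50 °C

M c_p dT/dt = −UA(T − T_amb) + Q̇.
dT/dt = (T_ss − T)/τ with T_ss = T_amb + Q̇/UA = 25.02 + 12.52/0.3970 = 56.5565 °C, τ = M c_p/UA = 74.50·3.573/0.3970 = 670.500 s.
T approaches T_ss exponentially: T(t) = T_ss + (T₀ − T_ss) e^(−t/τ).
T(423.8) = 56.5565 + (45.0435)·0.531493 = 80.4968 °C.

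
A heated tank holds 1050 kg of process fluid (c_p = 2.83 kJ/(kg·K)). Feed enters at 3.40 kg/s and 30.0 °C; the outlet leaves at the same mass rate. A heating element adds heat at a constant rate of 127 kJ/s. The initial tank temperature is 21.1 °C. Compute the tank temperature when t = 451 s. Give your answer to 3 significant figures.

38.1 °C

M c_p dT/dt = ṁ c_p (T_in − T) + Q̇.
Rearrange: dT/dt = (T_ss − T)/τ with τ = M/ṁ = 308.82 s and T_ss = T_in + Q̇/(ṁ c_p) = 43.199 °C.
Integrating: T(t) = T_ss + (T₀ − T_ss) e^(−t/τ).
T(451) = 43.199 + (-22.099)·e^(−451/308.82) = 43.199 + (-22.099)·0.23215 = 38.069 °C.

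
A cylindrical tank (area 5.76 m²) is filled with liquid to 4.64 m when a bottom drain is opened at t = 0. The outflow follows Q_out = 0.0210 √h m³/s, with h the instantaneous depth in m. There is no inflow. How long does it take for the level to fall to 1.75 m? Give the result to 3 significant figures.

456 s

With no inflow, A dh/dt = −0.0210 √h.
Separate and integrate: 2(√h − √h₀) = −(0.0210/A) t.
t = 2A(√h₀ − √h)/0.0210 = 2·5.76·(√4.64 − √1.75)/0.0210
  = 11.520 × (2.1541 − 1.3229) / 0.0210 = 455.97 s.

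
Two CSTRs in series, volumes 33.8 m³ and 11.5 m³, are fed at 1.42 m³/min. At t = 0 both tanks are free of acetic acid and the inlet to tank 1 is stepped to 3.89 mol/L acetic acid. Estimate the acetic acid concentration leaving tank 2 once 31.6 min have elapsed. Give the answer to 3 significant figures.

2.37 mol/L

Each tank obeys Vᵢ dCᵢ/dt = Q(Cᵢ₋₁ − Cᵢ), so τᵢ = Vᵢ/Q.
τ₁ = 33.8/1.42 = 23.803 min; τ₂ = 11.5/1.42 = 8.0986 min.
Tank 1: C₁ = C_in(1 − e^(−t/τ₁)). Tank 2 (τ₁ ≠ τ₂): C₂ = C_in[1 − (τ₁ e^(−t/τ₁) − τ₂ e^(−t/τ₂))/(τ₁ − τ₂)].
At t = 31.6: e^(−t/τ₁) = 0.26512, e^(−t/τ₂) = 0.020203.
C₂ = 3.89·[1 − (23.803·0.26512 − 8.0986·0.020203)/(15.704)] = 3.89·0.60858 = 2.3674 mol/L.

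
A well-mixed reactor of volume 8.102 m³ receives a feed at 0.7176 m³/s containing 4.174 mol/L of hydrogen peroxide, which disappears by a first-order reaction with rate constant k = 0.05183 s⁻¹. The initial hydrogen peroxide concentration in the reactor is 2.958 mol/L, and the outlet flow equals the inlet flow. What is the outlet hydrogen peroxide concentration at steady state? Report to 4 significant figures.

Species balance: V dC/dt = Q C_in − Q C − k V C.
Steady state (dC/dt = 0): C_ss = Q C_in/(Q + kV) = C_in/(1 + kV/Q).
C_ss = 0.7176·4.174/(0.7176 + 0.05183·8.102) = 2.99526/1.13753 = 2.63314 mol/L.

2.633 mol/L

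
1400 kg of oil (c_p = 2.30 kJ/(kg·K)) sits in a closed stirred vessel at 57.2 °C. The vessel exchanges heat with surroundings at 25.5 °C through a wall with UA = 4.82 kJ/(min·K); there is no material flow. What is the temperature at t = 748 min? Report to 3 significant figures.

Energy balance: M c_p dT/dt = −UA(T − T_amb).
dT/dt = (T_ss − T)/τ with T_ss = T_amb = 25.500 °C, τ = M c_p/UA = 1400·2.30/4.82 = 668.05 min.
Integrating: T(t) = T_ss + (T₀ − T_ss) e^(−t/τ).
T(748) = 25.500 + (31.700)·0.32639 = 35.846 °C.

35.8 °C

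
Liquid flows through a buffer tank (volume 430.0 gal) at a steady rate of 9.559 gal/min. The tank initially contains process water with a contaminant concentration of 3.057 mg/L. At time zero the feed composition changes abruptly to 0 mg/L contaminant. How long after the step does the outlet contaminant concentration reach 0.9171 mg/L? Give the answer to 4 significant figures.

54.16 min

Species balance: V dC/dt = Q(C_in − C) ⇒ τ = V/Q = 44.9838 min.
C(t) = C_in + (C₀ − C_in) e^(−t/τ). Set C = 0.9171 and solve for t:
e^(−t/τ) = (C − C_in)/(C₀ − C_in) = (0.9171 − 0)/(3.057 − 0) = 0.300000
t = −τ ln(…) = 44.9838 × 1.20397 = 54.1593 min.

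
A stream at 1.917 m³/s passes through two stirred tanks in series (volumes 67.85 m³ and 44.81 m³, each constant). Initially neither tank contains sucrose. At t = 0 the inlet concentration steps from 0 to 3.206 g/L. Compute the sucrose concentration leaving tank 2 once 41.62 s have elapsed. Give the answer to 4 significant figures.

Species balance on tank i: dCᵢ/dt = (Cᵢ₋₁ − Cᵢ)/τᵢ with τᵢ = Vᵢ/Q.
τ₁ = 67.85/1.917 = 35.3938 s; τ₂ = 44.81/1.917 = 23.3751 s.
Solving the cascade with C₁(0)=C₂(0)=0 gives C₂(t) = C_in[1 − (τ₁ e^(−t/τ₁) − τ₂ e^(−t/τ₂))/(τ₁ − τ₂)].
At t = 41.62: e^(−t/τ₁) = 0.308538, e^(−t/τ₂) = 0.168549.
C₂ = 3.206·[1 − (35.3938·0.308538 − 23.3751·0.168549)/(12.0188)] = 3.206·0.419200 = 1.34396 g/L.

1.344 g/L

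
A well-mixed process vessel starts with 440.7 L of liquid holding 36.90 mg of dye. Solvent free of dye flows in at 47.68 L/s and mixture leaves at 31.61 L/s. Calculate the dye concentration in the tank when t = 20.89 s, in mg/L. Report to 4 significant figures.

Total volume: dV/dt = Q_in − Q_out = 16.0700 L/s, so V(t) = 440.7 + 16.0700 t and V(20.89) = 776.402 L.
No dye enters, so dm/dt = −Q_out · (m/V).
Separate: dm/m = −Q_out dt/V(t) ⇒ ln(m/m₀) = −(Q_out/(Q_in−Q_out)) ln(V/V₀).
m = m₀ (V₀/V)^(Q_out/(Q_in−Q_out)) = 36.90 × (440.7/776.402)^(1.96702) = 12.1130 mg.
C = m/V = 12.1130/776.402 = 0.0156014 mg/L.

0.01560 mg/L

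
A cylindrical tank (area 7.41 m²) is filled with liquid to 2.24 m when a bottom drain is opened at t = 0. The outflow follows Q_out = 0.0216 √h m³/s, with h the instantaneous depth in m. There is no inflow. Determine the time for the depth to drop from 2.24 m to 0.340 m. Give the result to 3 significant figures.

627 s

Volume balance on the tank: A dh/dt = −0.0216 √h.
∫ h^(−1/2) dh = −(0.0216/A) ∫ dt, giving 2√h = 2√h₀ − (0.0216/A) t.
t = 2A(√h₀ − √h)/0.0216 = 2·7.41·(√2.24 − √0.340)/0.0216
  = 14.820 × (1.4967 − 0.58310) / 0.0216 = 626.81 s.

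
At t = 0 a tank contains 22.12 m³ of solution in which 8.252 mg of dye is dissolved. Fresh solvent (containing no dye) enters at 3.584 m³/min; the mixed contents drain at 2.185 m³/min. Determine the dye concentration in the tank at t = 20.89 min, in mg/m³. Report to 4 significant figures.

0.04314 mg/m³

Total volume: dV/dt = Q_in − Q_out = 1.39900 m³/min, so V(t) = 22.12 + 1.39900 t and V(20.89) = 51.3451 m³.
Solute balance: dm/dt = 0 − Q_out C = −Q_out m/V(t).
dm/m = −Q_out dt/(V₀ + 1.39900 t); integrating gives ln(m/m₀) = −(Q_out/(Q_in−Q_out)) ln(V/V₀).
m = m₀ (V₀/V)^(Q_out/(Q_in−Q_out)) = 8.252 × (22.12/51.3451)^(1.56183) = 2.21501 mg.
C = m/V = 2.21501/51.3451 = 0.0431397 mg/m³.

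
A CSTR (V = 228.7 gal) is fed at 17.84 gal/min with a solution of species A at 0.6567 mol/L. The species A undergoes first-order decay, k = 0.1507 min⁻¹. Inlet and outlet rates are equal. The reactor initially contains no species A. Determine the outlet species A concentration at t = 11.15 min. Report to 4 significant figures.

0.2065 mol/L

V dC/dt = Q(C_in − C) − k V C.
This is linear with rate a = Q/V + k = 0.228706 min⁻¹.
C_ss = Q C_in/(Q + kV) = 0.223984 mol/L; C(t) = C_ss + (C₀ − C_ss) e^(−a t).
C(11.15) = 0.223984 + (-0.223984)·e^(−0.228706·11.15) = 0.223984 + (-0.223984)·0.0780759 = 0.206497 mol/L.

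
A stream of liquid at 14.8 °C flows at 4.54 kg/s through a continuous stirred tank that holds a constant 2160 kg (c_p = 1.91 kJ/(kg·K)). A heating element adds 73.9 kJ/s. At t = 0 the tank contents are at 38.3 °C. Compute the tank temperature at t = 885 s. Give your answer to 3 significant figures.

M c_p dT/dt = ṁ c_p (T_in − T) + Q̇.
Rearrange: dT/dt = (T_ss − T)/τ with τ = M/ṁ = 475.77 s and T_ss = T_in + Q̇/(ṁ c_p) = 23.322 °C.
Integrating: T(t) = T_ss + (T₀ − T_ss) e^(−t/τ).
T(885) = 23.322 + (14.978)·e^(−885/475.77) = 23.322 + (14.978)·0.15565 = 25.654 °C.

25.7 °C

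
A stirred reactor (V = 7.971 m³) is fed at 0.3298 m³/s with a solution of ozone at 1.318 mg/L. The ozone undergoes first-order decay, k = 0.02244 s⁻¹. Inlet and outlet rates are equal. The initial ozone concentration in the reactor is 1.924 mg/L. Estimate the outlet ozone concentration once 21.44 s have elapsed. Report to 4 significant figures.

1.127 mg/L

Accumulation = in − out − consumed: V dC/dt = Q C_in − Q C − k V C.
This is linear with rate a = Q/V + k = 0.0638150 s⁻¹.
C_ss = Q C_in/(Q + kV) = 0.854536 mg/L; C(t) = C_ss + (C₀ − C_ss) e^(−a t).
C(21.44) = 0.854536 + (1.06946)·e^(−0.0638150·21.44) = 0.854536 + (1.06946)·0.254566 = 1.12679 mg/L.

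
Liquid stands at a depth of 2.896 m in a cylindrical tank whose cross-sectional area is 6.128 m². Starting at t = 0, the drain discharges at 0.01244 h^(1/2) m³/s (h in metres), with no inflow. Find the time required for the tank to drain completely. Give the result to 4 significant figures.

1677 s

Accumulation of liquid (constant cross-section A): A dh/dt = −0.01244 √h.
This is separable: 2 d(√h)/dt = −0.01244/A, so √h = √h₀ − (0.01244/(2A)) t.
Set h = 0: 2√h₀ = (0.01244/A) t_empty ⇒ t_empty = 2A√h₀/0.01244.
t_empty = 2·6.128·√2.896/0.01244 = 12.2560·1.70176/0.01244 = 1676.59 s.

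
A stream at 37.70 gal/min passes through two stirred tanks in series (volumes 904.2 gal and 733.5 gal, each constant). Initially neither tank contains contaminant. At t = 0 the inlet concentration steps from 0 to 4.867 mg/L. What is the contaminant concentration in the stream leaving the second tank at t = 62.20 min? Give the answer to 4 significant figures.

3.795 mg/L

Each tank obeys Vᵢ dCᵢ/dt = Q(Cᵢ₋₁ − Cᵢ), so τᵢ = Vᵢ/Q.
τ₁ = 904.2/37.70 = 23.9841 min; τ₂ = 733.5/37.70 = 19.4562 min.
Solving the cascade with C₁(0)=C₂(0)=0 gives C₂(t) = C_in[1 − (τ₁ e^(−t/τ₁) − τ₂ e^(−t/τ₂))/(τ₁ − τ₂)].
At t = 62.20: e^(−t/τ₁) = 0.0747664, e^(−t/τ₂) = 0.0408880.
C₂ = 4.867·[1 − (23.9841·0.0747664 − 19.4562·0.0408880)/(4.52785)] = 4.867·0.779658 = 3.79459 mg/L.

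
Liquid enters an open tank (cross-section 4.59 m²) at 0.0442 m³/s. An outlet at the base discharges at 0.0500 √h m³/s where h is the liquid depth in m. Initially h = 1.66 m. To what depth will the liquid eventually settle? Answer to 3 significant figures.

Accumulation of liquid (constant cross-section A): A dh/dt = Q_in − 0.0500 √h. At steady state dh/dt = 0:
Q_in = 0.0500 √h_ss ⇒ √h_ss = 0.0442/0.0500 = 0.88400.
h_ss = 0.88400² = 0.78146 m. (Since h₀ = 1.66 m > h_ss, the level will fall toward this value.)

0.781 m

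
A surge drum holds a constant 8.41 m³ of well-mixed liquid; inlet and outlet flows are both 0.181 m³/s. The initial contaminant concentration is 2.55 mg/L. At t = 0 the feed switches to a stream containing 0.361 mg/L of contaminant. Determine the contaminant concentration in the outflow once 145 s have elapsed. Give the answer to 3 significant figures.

Unsteady species balance (constant V, well mixed): V dC/dt = Q(C_in − C).
So dC/dt = (C_in − C)/τ with τ = V/Q = 8.41/0.181 = 46.464 s.
This is linear first-order; C(t) = C_in + (C₀ − C_in) e^(−t/τ).
C(145) = 0.361 + (2.55 − 0.361)·e^(−145/46.464) = 0.361 + (2.1890)·0.044127 = 0.45759 mg/L.

0.458 mg/L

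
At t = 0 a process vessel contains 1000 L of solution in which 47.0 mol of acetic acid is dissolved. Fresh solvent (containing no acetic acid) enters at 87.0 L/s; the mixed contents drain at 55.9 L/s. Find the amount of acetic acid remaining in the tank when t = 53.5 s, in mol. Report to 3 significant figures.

Let m(t) be the amount of acetic acid. Volume: V(t) = V₀ + (Q_in − Q_out) t = 1000 + 31.100 t; V(53.5) = 2663.9 L.
Species balance (pure solvent in): dm/dt = −Q_out · m/V(t).
dm/m = −Q_out dt/(V₀ + 31.100 t); integrating gives ln(m/m₀) = −(Q_out/(Q_in−Q_out)) ln(V/V₀).
m = m₀ (V₀/V)^(Q_out/(Q_in−Q_out)) = 47.0 × (1000/2663.9)^(1.7974) = 8.0775 mol.

8.08 mol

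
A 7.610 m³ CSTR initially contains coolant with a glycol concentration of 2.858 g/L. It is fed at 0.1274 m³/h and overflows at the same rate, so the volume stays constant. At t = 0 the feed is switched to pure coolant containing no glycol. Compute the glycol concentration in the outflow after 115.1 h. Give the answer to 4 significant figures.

Unsteady species balance (constant V, well mixed): V dC/dt = Q(C_in − C).
Rewrite as dC/dt + C/τ = C_in/τ, τ = V/Q = 59.7331 h.
This is linear first-order; C(t) = C_in + (C₀ − C_in) e^(−t/τ).
C(115.1) = 0 + (2.858 − 0)·e^(−115.1/59.7331) = 0 + (2.85800)·0.145598 = 0.416120 g/L.

0.4161 g/L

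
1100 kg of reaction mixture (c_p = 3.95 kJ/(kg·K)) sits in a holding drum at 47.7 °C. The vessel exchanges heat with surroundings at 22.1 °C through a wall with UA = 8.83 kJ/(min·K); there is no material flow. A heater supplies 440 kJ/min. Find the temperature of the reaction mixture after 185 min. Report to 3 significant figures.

55.3 °C

M c_p dT/dt = −UA(T − T_amb) + Q̇.
dT/dt = (T_ss − T)/τ with T_ss = T_amb + Q̇/UA = 22.1 + 440/8.83 = 71.930 °C, τ = M c_p/UA = 1100·3.95/8.83 = 492.07 min.
T approaches T_ss exponentially: T(t) = T_ss + (T₀ − T_ss) e^(−t/τ).
T(185) = 71.930 + (-24.230)·0.68663 = 55.293 °C.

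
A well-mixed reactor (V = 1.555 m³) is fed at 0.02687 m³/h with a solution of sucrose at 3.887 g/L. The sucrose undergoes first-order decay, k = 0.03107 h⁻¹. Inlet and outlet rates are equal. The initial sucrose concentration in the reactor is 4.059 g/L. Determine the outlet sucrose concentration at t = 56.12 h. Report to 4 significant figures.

1.566 g/L

Accumulation = in − out − consumed: V dC/dt = Q C_in − Q C − k V C.
This is linear with rate a = Q/V + k = 0.0483497 h⁻¹.
C_ss = Q C_in/(Q + kV) = 1.38918 g/L; C(t) = C_ss + (C₀ − C_ss) e^(−a t).
C(56.12) = 1.38918 + (2.66982)·e^(−0.0483497·56.12) = 1.38918 + (2.66982)·0.0663118 = 1.56622 g/L.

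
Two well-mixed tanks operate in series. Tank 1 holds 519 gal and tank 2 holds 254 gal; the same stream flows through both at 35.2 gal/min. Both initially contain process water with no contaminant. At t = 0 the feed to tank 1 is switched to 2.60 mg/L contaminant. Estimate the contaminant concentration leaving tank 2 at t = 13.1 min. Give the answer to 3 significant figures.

Species balance on tank i: dCᵢ/dt = (Cᵢ₋₁ − Cᵢ)/τᵢ with τᵢ = Vᵢ/Q.
τ₁ = 519/35.2 = 14.744 min; τ₂ = 254/35.2 = 7.2159 min.
Tank 1: C₁ = C_in(1 − e^(−t/τ₁)). Tank 2 (τ₁ ≠ τ₂): C₂ = C_in[1 − (τ₁ e^(−t/τ₁) − τ₂ e^(−t/τ₂))/(τ₁ − τ₂)].
At t = 13.1: e^(−t/τ₁) = 0.41128, e^(−t/τ₂) = 0.16277.
C₂ = 2.60·[1 − (14.744·0.41128 − 7.2159·0.16277)/(7.5284)] = 2.60·0.35052 = 0.91135 mg/L.

0.911 mg/L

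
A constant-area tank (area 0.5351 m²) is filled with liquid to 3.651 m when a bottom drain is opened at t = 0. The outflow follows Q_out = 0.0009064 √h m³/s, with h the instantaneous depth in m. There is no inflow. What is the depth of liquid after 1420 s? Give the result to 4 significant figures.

0.5014 m

A dh/dt = −Q_out = −0.0009064 √h.
Separate and integrate: 2(√h − √h₀) = −(0.0009064/A) t.
√h = √3.651 − 0.0009064·1420/(2·0.5351) = 1.91076 − 1.20266 = 0.708098.
h = 0.708098² = 0.501403 m.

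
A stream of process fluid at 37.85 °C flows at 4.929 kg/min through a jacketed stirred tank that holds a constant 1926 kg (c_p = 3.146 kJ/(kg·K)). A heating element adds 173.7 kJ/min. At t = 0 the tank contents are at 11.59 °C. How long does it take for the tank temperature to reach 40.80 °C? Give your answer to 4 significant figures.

M c_p dT/dt = ṁ c_p (T_in − T) + Q̇.
τ = M/ṁ = 390.749 min; T_ss = T_in + Q̇/(ṁ c_p) = 49.0517 °C.
T(t) = T_ss + (T₀ − T_ss) e^(−t/τ). Set T = 40.80:
e^(−t/τ) = (40.80 − 49.0517)/(11.59 − 49.0517) = 0.220269
t = −390.749 · ln(0.220269) = 591.165 min.

591.2 min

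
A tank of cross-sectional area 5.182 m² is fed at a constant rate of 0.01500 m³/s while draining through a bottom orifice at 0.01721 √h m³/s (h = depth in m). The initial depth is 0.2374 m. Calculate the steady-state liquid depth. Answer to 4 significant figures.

0.7597 m

Level balance: A dh/dt = 0.01500 − 0.01721 √h. Setting dh/dt = 0:
Q_in = 0.01721 √h_ss ⇒ √h_ss = 0.01500/0.01721 = 0.871586.
h_ss = 0.871586² = 0.759663 m. (Since h₀ = 0.2374 m < h_ss, the level will rise toward this value.)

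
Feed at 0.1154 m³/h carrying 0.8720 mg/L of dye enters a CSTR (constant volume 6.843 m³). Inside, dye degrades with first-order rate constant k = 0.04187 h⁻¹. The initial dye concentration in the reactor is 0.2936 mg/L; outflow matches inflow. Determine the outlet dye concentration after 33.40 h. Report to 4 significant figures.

0.2565 mg/L

V dC/dt = Q(C_in − C) − k V C.
dC/dt = (Q/V) C_in − (Q/V + k) C; effective rate a = Q/V + k = 0.0168639 + 0.04187 = 0.0587339 h⁻¹.
C_ss = Q C_in/(Q + kV) = 0.250372 mg/L; C(t) = C_ss + (C₀ − C_ss) e^(−a t).
C(33.40) = 0.250372 + (0.0432275)·e^(−0.0587339·33.40) = 0.250372 + (0.0432275)·0.140617 = 0.256451 mg/L.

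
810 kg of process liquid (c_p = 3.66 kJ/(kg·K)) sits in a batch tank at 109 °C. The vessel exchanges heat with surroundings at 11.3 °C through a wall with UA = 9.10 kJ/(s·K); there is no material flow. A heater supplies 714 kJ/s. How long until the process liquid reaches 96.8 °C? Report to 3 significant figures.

328 s

Energy balance: M c_p dT/dt = −UA(T − T_amb) + Q̇.
τ = M c_p/UA = 325.78 s; T_ss = T_amb + Q̇/UA = 11.3 + 714/9.10 = 89.762 °C.
T(t) = T_ss + (T₀ − T_ss)e^(−t/τ); set T = 96.8:
t = −τ ln[(T − T_ss)/(T₀ − T_ss)] = −325.78 · ln(0.36585) = 327.58 s.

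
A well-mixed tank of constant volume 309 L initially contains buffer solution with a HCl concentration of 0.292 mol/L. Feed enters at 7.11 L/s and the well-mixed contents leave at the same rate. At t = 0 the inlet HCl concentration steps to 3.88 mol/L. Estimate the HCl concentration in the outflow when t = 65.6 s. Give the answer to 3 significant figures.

Accumulation = in − out for the solute gives V dC/dt = Q(C_in − C).
Time constant τ = V/Q = 309/7.11 = 43.460 s.
This is linear first-order; C(t) = C_in + (C₀ − C_in) e^(−t/τ).
C(65.6) = 3.88 + (0.292 − 3.88)·e^(−65.6/43.460) = 3.88 + (-3.5880)·0.22103 = 3.0869 mol/L.

3.09 mol/L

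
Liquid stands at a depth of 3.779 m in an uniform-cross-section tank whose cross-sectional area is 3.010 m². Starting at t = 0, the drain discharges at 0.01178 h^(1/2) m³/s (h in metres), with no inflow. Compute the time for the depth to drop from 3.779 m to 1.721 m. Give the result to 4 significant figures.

A dh/dt = −Q_out = −0.01178 √h.
∫ h^(−1/2) dh = −(0.01178/A) ∫ dt, giving 2√h = 2√h₀ − (0.01178/A) t.
t = 2A(√h₀ − √h)/0.01178 = 2·3.010·(√3.779 − √1.721)/0.01178
  = 6.02000 × (1.94397 − 1.31187) / 0.01178 = 323.024 s.

323.0 s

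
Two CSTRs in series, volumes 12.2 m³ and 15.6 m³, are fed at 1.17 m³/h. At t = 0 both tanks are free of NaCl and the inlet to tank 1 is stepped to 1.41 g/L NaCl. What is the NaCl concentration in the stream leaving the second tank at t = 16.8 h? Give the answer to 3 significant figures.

0.585 g/L

Each tank obeys Vᵢ dCᵢ/dt = Q(Cᵢ₋₁ − Cᵢ), so τᵢ = Vᵢ/Q.
τ₁ = 12.2/1.17 = 10.427 h; τ₂ = 15.6/1.17 = 13.333 h.
Tank 1: C₁ = C_in(1 − e^(−t/τ₁)). Tank 2 (τ₁ ≠ τ₂): C₂ = C_in[1 − (τ₁ e^(−t/τ₁) − τ₂ e^(−t/τ₂))/(τ₁ − τ₂)].
At t = 16.8: e^(−t/τ₁) = 0.19966, e^(−t/τ₂) = 0.28365.
C₂ = 1.41·[1 − (10.427·0.19966 − 13.333·0.28365)/(-2.9060)] = 1.41·0.41495 = 0.58508 g/L.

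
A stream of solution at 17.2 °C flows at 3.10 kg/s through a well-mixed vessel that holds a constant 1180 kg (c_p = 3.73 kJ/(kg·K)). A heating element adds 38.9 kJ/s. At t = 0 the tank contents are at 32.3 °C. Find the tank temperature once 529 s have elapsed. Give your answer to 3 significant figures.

23.5 °C

Energy balance: M c_p dT/dt = ṁ c_p (T_in − T) + 38.9.
Rearrange: dT/dt = (T_ss − T)/τ with τ = M/ṁ = 380.65 s and T_ss = T_in + Q̇/(ṁ c_p) = 20.564 °C.
T approaches T_ss exponentially: T(t) = T_ss + (T₀ − T_ss) e^(−t/τ).
T(529) = 20.564 + (11.736)·e^(−529/380.65) = 20.564 + (11.736)·0.24914 = 23.488 °C.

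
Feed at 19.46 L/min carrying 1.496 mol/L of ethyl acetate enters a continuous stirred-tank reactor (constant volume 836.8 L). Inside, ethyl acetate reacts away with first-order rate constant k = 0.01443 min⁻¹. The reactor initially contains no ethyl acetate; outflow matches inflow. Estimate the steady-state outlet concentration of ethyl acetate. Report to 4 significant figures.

0.9232 mol/L

V dC/dt = Q(C_in − C) − k V C.
Steady state (dC/dt = 0): C_ss = Q C_in/(Q + kV) = C_in/(1 + kV/Q).
C_ss = 19.46·1.496/(19.46 + 0.01443·836.8) = 29.1122/31.5350 = 0.923169 mol/L.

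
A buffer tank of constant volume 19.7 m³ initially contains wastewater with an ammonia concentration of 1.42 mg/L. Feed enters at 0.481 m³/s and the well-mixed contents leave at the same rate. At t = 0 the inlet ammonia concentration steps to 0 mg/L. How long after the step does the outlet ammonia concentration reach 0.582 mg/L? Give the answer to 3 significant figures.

Accumulation = in − out for the solute gives V dC/dt = Q(C_in − C), so τ = V/Q = 40.956 s.
C(t) = C_in + (C₀ − C_in) e^(−t/τ). Set C = 0.582 and solve for t:
e^(−t/τ) = (C − C_in)/(C₀ − C_in) = (0.582 − 0)/(1.42 − 0) = 0.40986
t = −τ ln(…) = 40.956 × 0.89194 = 36.531 s.

36.5 s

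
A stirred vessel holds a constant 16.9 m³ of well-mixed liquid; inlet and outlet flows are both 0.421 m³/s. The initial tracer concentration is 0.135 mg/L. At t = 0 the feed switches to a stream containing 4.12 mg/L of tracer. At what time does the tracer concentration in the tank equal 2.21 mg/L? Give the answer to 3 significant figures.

29.5 s

Mass balance on the solute (V constant): V dC/dt = Q(C_in − C), so τ = V/Q = 40.143 s.
C(t) = C_in + (C₀ − C_in) e^(−t/τ). Set C = 2.21 and solve for t:
e^(−t/τ) = (C − C_in)/(C₀ − C_in) = (2.21 − 4.12)/(0.135 − 4.12) = 0.47930
t = −τ ln(…) = 40.143 × 0.73543 = 29.522 s.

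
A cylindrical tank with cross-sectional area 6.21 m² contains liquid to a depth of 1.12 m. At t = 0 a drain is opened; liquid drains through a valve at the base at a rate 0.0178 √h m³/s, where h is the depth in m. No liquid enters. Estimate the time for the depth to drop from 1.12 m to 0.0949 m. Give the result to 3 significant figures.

With no inflow, A dh/dt = −0.0178 √h.
This is separable: 2 d(√h)/dt = −0.0178/A, so √h = √h₀ − (0.0178/(2A)) t.
t = 2A(√h₀ − √h)/0.0178 = 2·6.21·(√1.12 − √0.0949)/0.0178
  = 12.420 × (1.0583 − 0.30806) / 0.0178 = 523.48 s.

523 s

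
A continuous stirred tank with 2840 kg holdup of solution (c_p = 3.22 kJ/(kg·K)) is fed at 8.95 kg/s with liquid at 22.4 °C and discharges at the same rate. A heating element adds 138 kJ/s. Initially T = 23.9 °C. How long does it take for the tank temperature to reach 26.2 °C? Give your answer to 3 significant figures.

381 s

Unsteady energy balance on the tank contents: M c_p dT/dt = ṁ c_p (T_in − T) + 138.
τ = M/ṁ = 317.32 s; T_ss = T_in + Q̇/(ṁ c_p) = 27.189 °C.
T(t) = T_ss + (T₀ − T_ss) e^(−t/τ). Set T = 26.2:
e^(−t/τ) = (26.2 − 27.189)/(23.9 − 27.189) = 0.30059
t = −317.32 · ln(0.30059) = 381.41 s.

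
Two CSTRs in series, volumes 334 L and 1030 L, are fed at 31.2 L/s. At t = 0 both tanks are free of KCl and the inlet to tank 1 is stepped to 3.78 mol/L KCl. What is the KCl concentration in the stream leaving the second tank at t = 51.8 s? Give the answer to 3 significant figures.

Each tank obeys Vᵢ dCᵢ/dt = Q(Cᵢ₋₁ − Cᵢ), so τᵢ = Vᵢ/Q.
τ₁ = 334/31.2 = 10.705 s; τ₂ = 1030/31.2 = 33.013 s.
Tank 1: C₁ = C_in(1 − e^(−t/τ₁)). Tank 2 (τ₁ ≠ τ₂): C₂ = C_in[1 − (τ₁ e^(−t/τ₁) − τ₂ e^(−t/τ₂))/(τ₁ − τ₂)].
At t = 51.8: e^(−t/τ₁) = 0.0079165, e^(−t/τ₂) = 0.20824.
C₂ = 3.78·[1 − (10.705·0.0079165 − 33.013·0.20824)/(-22.308)] = 3.78·0.69563 = 2.6295 mol/L.

2.63 mol/L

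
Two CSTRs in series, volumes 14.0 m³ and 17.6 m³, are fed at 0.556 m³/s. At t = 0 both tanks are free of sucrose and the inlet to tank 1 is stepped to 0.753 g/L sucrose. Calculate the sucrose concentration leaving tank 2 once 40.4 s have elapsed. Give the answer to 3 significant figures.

0.314 g/L

Each tank obeys Vᵢ dCᵢ/dt = Q(Cᵢ₋₁ − Cᵢ), so τᵢ = Vᵢ/Q.
τ₁ = 14.0/0.556 = 25.180 s; τ₂ = 17.6/0.556 = 31.655 s.
Solving the cascade with C₁(0)=C₂(0)=0 gives C₂(t) = C_in[1 − (τ₁ e^(−t/τ₁) − τ₂ e^(−t/τ₂))/(τ₁ − τ₂)].
At t = 40.4: e^(−t/τ₁) = 0.20100, e^(−t/τ₂) = 0.27908.
C₂ = 0.753·[1 − (25.180·0.20100 − 31.655·0.27908)/(-6.4748)] = 0.753·0.41729 = 0.31422 g/L.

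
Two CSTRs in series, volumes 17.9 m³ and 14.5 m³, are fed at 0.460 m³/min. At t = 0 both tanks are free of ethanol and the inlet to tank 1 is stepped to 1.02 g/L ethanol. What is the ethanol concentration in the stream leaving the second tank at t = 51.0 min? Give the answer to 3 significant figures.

0.435 g/L

Species balance on tank i: dCᵢ/dt = (Cᵢ₋₁ − Cᵢ)/τᵢ with τᵢ = Vᵢ/Q.
τ₁ = 17.9/0.460 = 38.913 min; τ₂ = 14.5/0.460 = 31.522 min.
Solving the cascade with C₁(0)=C₂(0)=0 gives C₂(t) = C_in[1 − (τ₁ e^(−t/τ₁) − τ₂ e^(−t/τ₂))/(τ₁ − τ₂)].
At t = 51.0: e^(−t/τ₁) = 0.26965, e^(−t/τ₂) = 0.19831.
C₂ = 1.02·[1 − (38.913·0.26965 − 31.522·0.19831)/(7.3913)] = 1.02·0.42608 = 0.43460 g/L.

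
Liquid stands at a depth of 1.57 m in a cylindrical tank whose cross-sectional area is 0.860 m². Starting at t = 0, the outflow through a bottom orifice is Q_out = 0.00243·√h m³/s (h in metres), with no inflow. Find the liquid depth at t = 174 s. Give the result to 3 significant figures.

A dh/dt = −Q_out = −0.00243 √h.
Separate and integrate: 2(√h − √h₀) = −(0.00243/A) t.
√h = √1.57 − 0.00243·174/(2·0.860) = 1.2530 − 0.24583 = 1.0072.
h = 1.0072² = 1.0144 m.

1.01 m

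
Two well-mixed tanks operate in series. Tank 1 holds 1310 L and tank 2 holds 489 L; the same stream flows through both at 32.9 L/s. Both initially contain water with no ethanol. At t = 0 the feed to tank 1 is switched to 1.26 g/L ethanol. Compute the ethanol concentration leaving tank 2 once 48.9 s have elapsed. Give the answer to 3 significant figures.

Species balance on tank i: dCᵢ/dt = (Cᵢ₋₁ − Cᵢ)/τᵢ with τᵢ = Vᵢ/Q.
τ₁ = 1310/32.9 = 39.818 s; τ₂ = 489/32.9 = 14.863 s.
Solving the cascade with C₁(0)=C₂(0)=0 gives C₂(t) = C_in[1 − (τ₁ e^(−t/τ₁) − τ₂ e^(−t/τ₂))/(τ₁ − τ₂)].
At t = 48.9: e^(−t/τ₁) = 0.29285, e^(−t/τ₂) = 0.037254.
C₂ = 1.26·[1 − (39.818·0.29285 − 14.863·0.037254)/(24.954)] = 1.26·0.55492 = 0.69919 g/L.

0.699 g/L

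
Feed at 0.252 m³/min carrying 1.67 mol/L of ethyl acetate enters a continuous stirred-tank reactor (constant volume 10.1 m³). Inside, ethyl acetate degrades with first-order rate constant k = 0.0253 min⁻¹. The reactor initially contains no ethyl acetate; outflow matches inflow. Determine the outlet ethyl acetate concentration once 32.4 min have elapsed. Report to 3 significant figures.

0.666 mol/L

V dC/dt = Q(C_in − C) − k V C.
dC/dt = (Q/V) C_in − (Q/V + k) C; effective rate a = Q/V + k = 0.024950 + 0.0253 = 0.050250 min⁻¹.
C_ss = Q C_in/(Q + kV) = 0.82919 mol/L; C(t) = C_ss + (C₀ − C_ss) e^(−a t).
C(32.4) = 0.82919 + (-0.82919)·e^(−0.050250·32.4) = 0.82919 + (-0.82919)·0.19630 = 0.66642 mol/L.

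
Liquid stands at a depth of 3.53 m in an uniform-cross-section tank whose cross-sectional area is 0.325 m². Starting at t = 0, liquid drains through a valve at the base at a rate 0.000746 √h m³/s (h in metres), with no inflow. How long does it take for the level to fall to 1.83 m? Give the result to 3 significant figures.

458 s

With no inflow, A dh/dt = −0.000746 √h.
∫ h^(−1/2) dh = −(0.000746/A) ∫ dt, giving 2√h = 2√h₀ − (0.000746/A) t.
t = 2A(√h₀ − √h)/0.000746 = 2·0.325·(√3.53 − √1.83)/0.000746
  = 0.65000 × (1.8788 − 1.3528) / 0.000746 = 458.36 s.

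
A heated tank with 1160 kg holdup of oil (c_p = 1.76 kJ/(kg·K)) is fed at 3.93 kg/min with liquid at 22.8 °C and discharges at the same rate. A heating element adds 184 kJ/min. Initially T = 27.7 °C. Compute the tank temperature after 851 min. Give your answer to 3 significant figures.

Energy balance: M c_p dT/dt = ṁ c_p (T_in − T) + 184.
Rearrange: dT/dt = (T_ss − T)/τ with τ = M/ṁ = 295.17 min and T_ss = T_in + Q̇/(ṁ c_p) = 49.402 °C.
T approaches T_ss exponentially: T(t) = T_ss + (T₀ − T_ss) e^(−t/τ).
T(851) = 49.402 + (-21.702)·e^(−851/295.17) = 49.402 + (-21.702)·0.055959 = 48.187 °C.

48.2 °C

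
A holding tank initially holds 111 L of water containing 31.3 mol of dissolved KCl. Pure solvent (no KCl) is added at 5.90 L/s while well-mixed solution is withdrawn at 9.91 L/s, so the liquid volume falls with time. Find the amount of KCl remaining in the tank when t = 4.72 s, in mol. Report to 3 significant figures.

Total volume: dV/dt = Q_in − Q_out = -4.0100 L/s, so V(t) = 111 − 4.0100 t and V(4.72) = 92.073 L.
No KCl enters, so dm/dt = −Q_out · (m/V).
Separate: dm/m = −Q_out dt/V(t) ⇒ ln(m/m₀) = −(Q_out/(Q_in−Q_out)) ln(V/V₀).
m = m₀ (V₀/V)^(Q_out/(Q_in−Q_out)) = 31.3 × (111/92.073)^(-2.4713) = 19.719 mol.

19.7 mol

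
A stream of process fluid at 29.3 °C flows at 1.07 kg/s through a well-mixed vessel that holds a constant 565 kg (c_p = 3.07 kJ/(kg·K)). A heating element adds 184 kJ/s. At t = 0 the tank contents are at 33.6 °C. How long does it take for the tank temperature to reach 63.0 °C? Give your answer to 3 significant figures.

Unsteady energy balance on the tank contents: M c_p dT/dt = ṁ c_p (T_in − T) + 184.
τ = M/ṁ = 528.04 s; T_ss = T_in + Q̇/(ṁ c_p) = 85.314 °C.
T(t) = T_ss + (T₀ − T_ss) e^(−t/τ). Set T = 63.0:
e^(−t/τ) = (63.0 − 85.314)/(33.6 − 85.314) = 0.43149
t = −528.04 · ln(0.43149) = 443.82 s.

444 s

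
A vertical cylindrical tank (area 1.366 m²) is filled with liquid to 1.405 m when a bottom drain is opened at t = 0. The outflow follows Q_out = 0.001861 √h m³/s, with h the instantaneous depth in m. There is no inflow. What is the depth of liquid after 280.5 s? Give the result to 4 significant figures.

0.9885 m

Unsteady balance on liquid volume: A dh/dt = −0.001861 √h.
∫ h^(−1/2) dh = −(0.001861/A) ∫ dt, giving 2√h = 2√h₀ − (0.001861/A) t.
√h = √1.405 − 0.001861·280.5/(2·1.366) = 1.18533 − 0.191073 = 0.994254.
h = 0.994254² = 0.988542 m.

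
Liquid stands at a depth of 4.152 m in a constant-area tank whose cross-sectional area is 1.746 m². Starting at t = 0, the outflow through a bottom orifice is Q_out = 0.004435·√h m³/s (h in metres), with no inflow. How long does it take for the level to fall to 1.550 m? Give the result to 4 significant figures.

624.1 s

Accumulation of liquid (constant cross-section A): A dh/dt = −0.004435 √h.
This is separable: 2 d(√h)/dt = −0.004435/A, so √h = √h₀ − (0.004435/(2A)) t.
t = 2A(√h₀ − √h)/0.004435 = 2·1.746·(√4.152 − √1.550)/0.004435
  = 3.49200 × (2.03765 − 1.24499) / 0.004435 = 624.116 s.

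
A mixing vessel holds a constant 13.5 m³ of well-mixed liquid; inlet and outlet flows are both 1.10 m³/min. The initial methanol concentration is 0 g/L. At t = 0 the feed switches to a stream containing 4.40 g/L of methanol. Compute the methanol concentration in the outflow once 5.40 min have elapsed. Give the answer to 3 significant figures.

1.57 g/L

Unsteady species balance (constant V, well mixed): V dC/dt = Q(C_in − C).
Time constant τ = V/Q = 13.5/1.10 = 12.273 min.
Integrating: C(t) = C_in + (C₀ − C_in) e^(−t/τ).
C(5.40) = 4.40 + (0 − 4.40)·e^(−5.40/12.273) = 4.40 + (-4.4000)·0.64404 = 1.5662 g/L.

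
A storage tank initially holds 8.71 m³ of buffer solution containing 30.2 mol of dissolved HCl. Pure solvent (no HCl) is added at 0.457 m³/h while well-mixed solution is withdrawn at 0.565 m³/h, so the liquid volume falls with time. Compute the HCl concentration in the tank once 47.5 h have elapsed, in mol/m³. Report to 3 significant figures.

Total volume: dV/dt = Q_in − Q_out = -0.10800 m³/h, so V(t) = 8.71 − 0.10800 t and V(47.5) = 3.5800 m³.
Species balance (pure solvent in): dm/dt = −Q_out · m/V(t).
Separate: dm/m = −Q_out dt/V(t) ⇒ ln(m/m₀) = −(Q_out/(Q_in−Q_out)) ln(V/V₀).
m = m₀ (V₀/V)^(Q_out/(Q_in−Q_out)) = 30.2 × (8.71/3.5800)^(-5.2315) = 0.28837 mol.
C = m/V = 0.28837/3.5800 = 0.080550 mol/m³.

0.0805 mol/m³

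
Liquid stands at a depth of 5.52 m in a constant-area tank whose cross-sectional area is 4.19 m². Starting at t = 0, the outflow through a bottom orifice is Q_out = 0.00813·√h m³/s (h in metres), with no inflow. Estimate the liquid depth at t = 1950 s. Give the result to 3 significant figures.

0.209 m

Unsteady balance on liquid volume: A dh/dt = −0.00813 √h.
This is separable: 2 d(√h)/dt = −0.00813/A, so √h = √h₀ − (0.00813/(2A)) t.
√h = √5.52 − 0.00813·1950/(2·4.19) = 2.3495 − 1.8918 = 0.45764.
h = 0.45764² = 0.20944 m.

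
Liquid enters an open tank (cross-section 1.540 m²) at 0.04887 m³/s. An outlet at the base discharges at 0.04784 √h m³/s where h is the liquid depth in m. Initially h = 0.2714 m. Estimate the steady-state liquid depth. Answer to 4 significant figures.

Mass balance (ρ constant): A dh/dt = Q_in − 0.04784 √h. At steady state dh/dt = 0:
Q_in = 0.04784 √h_ss ⇒ √h_ss = 0.04887/0.04784 = 1.02153.
h_ss = 1.02153² = 1.04352 m. (Since h₀ = 0.2714 m < h_ss, the level will rise toward this value.)

1.044 m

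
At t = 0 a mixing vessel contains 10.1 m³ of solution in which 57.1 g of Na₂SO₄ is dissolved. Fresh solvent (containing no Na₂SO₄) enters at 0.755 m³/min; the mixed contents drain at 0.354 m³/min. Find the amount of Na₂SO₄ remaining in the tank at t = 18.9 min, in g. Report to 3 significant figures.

34.8 g

Total volume: dV/dt = Q_in − Q_out = 0.40100 m³/min, so V(t) = 10.1 + 0.40100 t and V(18.9) = 17.679 m³.
Solute balance: dm/dt = 0 − Q_out C = −Q_out m/V(t).
Separate: dm/m = −Q_out dt/V(t) ⇒ ln(m/m₀) = −(Q_out/(Q_in−Q_out)) ln(V/V₀).
m = m₀ (V₀/V)^(Q_out/(Q_in−Q_out)) = 57.1 × (10.1/17.679)^(0.88279) = 34.834 g.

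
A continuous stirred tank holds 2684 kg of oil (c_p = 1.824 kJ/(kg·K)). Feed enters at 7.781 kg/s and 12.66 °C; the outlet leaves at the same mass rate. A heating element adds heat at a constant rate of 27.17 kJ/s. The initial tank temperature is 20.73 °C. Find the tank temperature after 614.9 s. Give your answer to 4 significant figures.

15.61 °C

M c_p dT/dt = ṁ c_p (T_in − T) + Q̇.
τ = M/ṁ = 344.943 s; T_ss = T_in + Q̇/(ṁ c_p) = 12.66 + 27.17/(7.781·1.824) = 14.5744 °C.
This is linear first-order; T(t) = T_ss + (T₀ − T_ss) e^(−t/τ).
T(614.9) = 14.5744 + (6.15561)·e^(−614.9/344.943) = 14.5744 + (6.15561)·0.168198 = 15.6097 °C.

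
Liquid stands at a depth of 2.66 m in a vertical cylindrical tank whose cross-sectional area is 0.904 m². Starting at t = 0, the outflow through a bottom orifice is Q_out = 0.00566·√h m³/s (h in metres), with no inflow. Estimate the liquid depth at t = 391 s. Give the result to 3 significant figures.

0.166 m

Unsteady balance on liquid volume: A dh/dt = −0.00566 √h.
This is separable: 2 d(√h)/dt = −0.00566/A, so √h = √h₀ − (0.00566/(2A)) t.
√h = √2.66 − 0.00566·391/(2·0.904) = 1.6310 − 1.2240 = 0.40691.
h = 0.40691² = 0.16558 m.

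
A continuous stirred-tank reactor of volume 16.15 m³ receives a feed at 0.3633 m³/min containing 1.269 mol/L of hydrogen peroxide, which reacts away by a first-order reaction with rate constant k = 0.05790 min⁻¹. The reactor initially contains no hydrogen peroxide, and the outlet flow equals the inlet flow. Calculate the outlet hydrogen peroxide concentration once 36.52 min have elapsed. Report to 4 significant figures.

0.3362 mol/L

Accumulation = in − out − consumed: V dC/dt = Q C_in − Q C − k V C.
dC/dt = (Q/V) C_in − (Q/V + k) C; effective rate a = Q/V + k = 0.0224954 + 0.05790 = 0.0803954 min⁻¹.
C_ss = Q C_in/(Q + kV) = 0.355078 mol/L; C(t) = C_ss + (C₀ − C_ss) e^(−a t).
C(36.52) = 0.355078 + (-0.355078)·e^(−0.0803954·36.52) = 0.355078 + (-0.355078)·0.0530756 = 0.336232 mol/L.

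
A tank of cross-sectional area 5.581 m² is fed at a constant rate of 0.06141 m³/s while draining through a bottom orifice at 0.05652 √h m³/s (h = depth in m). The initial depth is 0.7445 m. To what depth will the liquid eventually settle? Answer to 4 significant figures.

1.181 m

A dh/dt = Q_in − 0.05652 √h. Steady state requires inflow = outflow:
Q_in = 0.05652 √h_ss ⇒ √h_ss = 0.06141/0.05652 = 1.08652.
h_ss = 1.08652² = 1.18052 m. (Since h₀ = 0.7445 m < h_ss, the level will rise toward this value.)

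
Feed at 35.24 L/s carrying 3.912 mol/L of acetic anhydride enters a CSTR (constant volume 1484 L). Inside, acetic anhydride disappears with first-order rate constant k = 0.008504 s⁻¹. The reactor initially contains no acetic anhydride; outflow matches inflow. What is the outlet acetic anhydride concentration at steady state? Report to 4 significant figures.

Accumulation = in − out − consumed: V dC/dt = Q C_in − Q C − k V C.
At steady state: 0 = Q C_in − (Q + kV) C_ss, so C_ss = Q C_in/(Q + kV).
C_ss = 35.24·3.912/(35.24 + 0.008504·1484) = 137.859/47.8599 = 2.88047 mol/L.

2.880 mol/L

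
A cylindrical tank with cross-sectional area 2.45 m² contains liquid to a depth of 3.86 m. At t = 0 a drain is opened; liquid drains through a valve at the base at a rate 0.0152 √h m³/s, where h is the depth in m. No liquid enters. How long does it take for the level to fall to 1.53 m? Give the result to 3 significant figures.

235 s

Accumulation of liquid (constant cross-section A): A dh/dt = −0.0152 √h.
Separate and integrate: 2(√h − √h₀) = −(0.0152/A) t.
t = 2A(√h₀ − √h)/0.0152 = 2·2.45·(√3.86 − √1.53)/0.0152
  = 4.9000 × (1.9647 − 1.2369) / 0.0152 = 234.61 s.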